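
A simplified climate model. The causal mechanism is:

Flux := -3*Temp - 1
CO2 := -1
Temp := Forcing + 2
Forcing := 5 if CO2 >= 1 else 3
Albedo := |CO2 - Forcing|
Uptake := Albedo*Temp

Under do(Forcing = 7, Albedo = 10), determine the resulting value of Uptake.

The joint intervention fixes Forcing = 7, Albedo = 10, removing each variable's own equation.
Temp = Forcing + 2  [with Forcing=7]  = 9
Uptake = Albedo*Temp  [with Albedo=10, Temp=9]  = 90

90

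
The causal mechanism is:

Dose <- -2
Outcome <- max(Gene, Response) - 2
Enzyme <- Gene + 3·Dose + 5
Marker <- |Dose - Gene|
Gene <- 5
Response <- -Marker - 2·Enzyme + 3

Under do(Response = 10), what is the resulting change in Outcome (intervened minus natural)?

The intervention breaks the incoming arrows to Response: Response <- -Marker - 2·Enzyme + 3 no longer applies, and Response = 10.
Outcome = max(Gene, Response) - 2  [with Gene=5, Response=10]  = 8
Without intervention: Enzyme = Gene + 3·Dose + 5  [with Gene=5, Dose=-2]  = 4; Marker = |Dose - Gene|  [with Dose=-2, Gene=5]  = 7; Response = -Marker - 2·Enzyme + 3  [with Marker=7, Enzyme=4]  = -12; Outcome = max(Gene, Response) - 2  [with Gene=5, Response=-12]  = 3.
Change = 8 − 3 = 5.

5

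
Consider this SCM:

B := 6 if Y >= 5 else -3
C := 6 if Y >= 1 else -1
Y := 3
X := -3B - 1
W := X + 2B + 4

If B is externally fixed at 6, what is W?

do(B=6) replaces the equation B := 6 if Y >= 5 else -3 with the constant B = 6.
X = -3B - 1  [with B=6]  = -19
W = X + 2B + 4  [with X=-19, B=6]  = -3

-3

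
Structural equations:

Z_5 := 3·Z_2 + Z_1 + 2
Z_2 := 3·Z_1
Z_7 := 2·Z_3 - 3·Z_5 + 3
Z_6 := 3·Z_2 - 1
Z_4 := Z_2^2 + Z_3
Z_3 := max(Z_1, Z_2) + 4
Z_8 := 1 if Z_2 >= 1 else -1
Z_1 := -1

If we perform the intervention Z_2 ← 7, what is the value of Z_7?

Under do(Z_2=7), the mechanism Z_2 := 3·Z_1 is discarded; Z_2 is fixed at 7.
Z_3 = max(Z_1, Z_2) + 4  [with Z_1=-1, Z_2=7]  = 11
Z_5 = 3·Z_2 + Z_1 + 2  [with Z_2=7, Z_1=-1]  = 22
Z_7 = 2·Z_3 - 3·Z_5 + 3  [with Z_3=11, Z_5=22]  = -41

-41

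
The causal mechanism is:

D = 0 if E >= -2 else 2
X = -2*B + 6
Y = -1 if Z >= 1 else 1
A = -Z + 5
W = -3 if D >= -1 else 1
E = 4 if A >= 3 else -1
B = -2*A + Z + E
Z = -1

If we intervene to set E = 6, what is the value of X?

20

The intervention breaks the incoming arrows to E: E = 4 if A >= 3 else -1 no longer applies, and E = 6.
A = -Z + 5  [with Z=-1]  = 6
B = -2*A + Z + E  [with A=6, Z=-1, E=6]  = -7
X = -2*B + 6  [with B=-7]  = 20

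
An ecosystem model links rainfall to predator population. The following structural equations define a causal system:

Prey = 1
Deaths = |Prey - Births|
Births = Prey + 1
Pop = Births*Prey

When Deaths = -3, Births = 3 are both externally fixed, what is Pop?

The joint intervention fixes Deaths = -3, Births = 3, removing each variable's own equation.
Pop = Births*Prey  [with Births=3, Prey=1]  = 3

3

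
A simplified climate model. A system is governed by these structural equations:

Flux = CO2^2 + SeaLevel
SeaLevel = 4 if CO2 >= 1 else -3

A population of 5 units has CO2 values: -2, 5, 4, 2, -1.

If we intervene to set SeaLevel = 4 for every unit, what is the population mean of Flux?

Every unit gets SeaLevel=4 under the intervention. Flux values become 8, 29, 20, 8, 5; E[Flux|do(SeaLevel=4)] = 14.

14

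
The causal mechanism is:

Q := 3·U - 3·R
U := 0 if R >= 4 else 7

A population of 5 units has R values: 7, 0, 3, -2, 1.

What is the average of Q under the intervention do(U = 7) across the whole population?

Every unit gets U=7 under the intervention. Q values become 0, 21, 12, 27, 18; E[Q|do(U=7)] = 15.6.

15.6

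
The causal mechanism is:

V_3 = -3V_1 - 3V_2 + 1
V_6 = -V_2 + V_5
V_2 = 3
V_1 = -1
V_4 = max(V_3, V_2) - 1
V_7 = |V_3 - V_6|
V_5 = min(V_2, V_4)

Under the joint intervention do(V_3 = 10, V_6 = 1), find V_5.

3

The joint intervention fixes V_3 = 10, V_6 = 1, removing each variable's own equation.
V_4 = max(V_3, V_2) - 1  [with V_3=10, V_2=3]  = 9
V_5 = min(V_2, V_4)  [with V_2=3, V_4=9]  = 3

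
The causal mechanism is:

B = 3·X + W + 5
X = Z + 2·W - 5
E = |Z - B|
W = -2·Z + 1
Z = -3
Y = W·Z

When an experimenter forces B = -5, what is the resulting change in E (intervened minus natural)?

Intervening sets B = -5 and removes its equation (B = 3·X + W + 5).
E = |Z - B|  [with Z=-3, B=-5]  = 2
Without intervention: W = -2·Z + 1  [with Z=-3]  = 7; X = Z + 2·W - 5  [with Z=-3, W=7]  = 6; B = 3·X + W + 5  [with X=6, W=7]  = 30; E = |Z - B|  [with Z=-3, B=30]  = 33.
Change = 2 − 33 = -31.

-31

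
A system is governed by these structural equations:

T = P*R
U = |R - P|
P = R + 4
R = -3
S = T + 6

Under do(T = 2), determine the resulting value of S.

8

Intervening sets T = 2 and removes its equation (T = P*R).
S = T + 6  [with T=2]  = 8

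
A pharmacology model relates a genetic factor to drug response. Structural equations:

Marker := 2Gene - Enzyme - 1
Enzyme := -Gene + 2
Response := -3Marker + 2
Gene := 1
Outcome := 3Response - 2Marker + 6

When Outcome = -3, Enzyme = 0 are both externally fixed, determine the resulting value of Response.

-1

Setting Outcome = -3, Enzyme = 0 by intervention discards those variables' equations.
Marker = 2Gene - Enzyme - 1  [with Gene=1, Enzyme=0]  = 1
Response = -3Marker + 2  [with Marker=1]  = -1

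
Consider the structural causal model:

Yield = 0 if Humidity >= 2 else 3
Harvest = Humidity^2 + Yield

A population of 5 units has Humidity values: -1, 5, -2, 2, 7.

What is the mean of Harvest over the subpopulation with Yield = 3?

5.5

Conditioning on Yield=3 selects the 2 unit(s) with Humidity ∈ {-1, -2}. Their Harvest values: 4, 7. Mean = 5.5.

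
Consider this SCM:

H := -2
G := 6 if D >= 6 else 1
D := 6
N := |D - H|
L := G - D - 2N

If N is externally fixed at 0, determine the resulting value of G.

6

Under do(N=0), the mechanism N := |D - H| is discarded; N is fixed at 0.
Since G is not a descendant of the intervened variable, it is unaffected.
G = 6 if D >= 6 else 1  [with D=6]  = 6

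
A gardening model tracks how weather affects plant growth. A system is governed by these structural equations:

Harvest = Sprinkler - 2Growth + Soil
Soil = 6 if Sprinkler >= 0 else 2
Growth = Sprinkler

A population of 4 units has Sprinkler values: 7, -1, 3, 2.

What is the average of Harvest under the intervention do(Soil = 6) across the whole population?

Every unit gets Soil=6 under the intervention. Harvest values become -1, 7, 3, 4; E[Harvest|do(Soil=6)] = 3.25.

3.25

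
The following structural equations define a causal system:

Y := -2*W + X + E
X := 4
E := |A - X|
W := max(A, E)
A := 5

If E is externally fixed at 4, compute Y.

-2

do(E=4) replaces the equation E := |A - X| with the constant E = 4.
W = max(A, E)  [with A=5, E=4]  = 5
Y = -2*W + X + E  [with W=5, X=4, E=4]  = -2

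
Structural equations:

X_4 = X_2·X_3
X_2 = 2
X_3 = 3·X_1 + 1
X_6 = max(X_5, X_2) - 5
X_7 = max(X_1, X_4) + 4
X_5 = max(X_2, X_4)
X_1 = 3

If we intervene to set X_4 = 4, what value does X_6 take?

Under do(X_4=4), the mechanism X_4 = X_2·X_3 is discarded; X_4 is fixed at 4.
X_5 = max(X_2, X_4)  [with X_2=2, X_4=4]  = 4
X_6 = max(X_5, X_2) - 5  [with X_5=4, X_2=2]  = -1

-1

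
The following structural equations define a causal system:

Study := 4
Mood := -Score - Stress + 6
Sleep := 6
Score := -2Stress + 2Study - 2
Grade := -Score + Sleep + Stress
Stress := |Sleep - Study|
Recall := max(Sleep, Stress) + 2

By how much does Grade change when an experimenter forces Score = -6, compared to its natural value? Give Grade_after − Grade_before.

The intervention breaks the incoming arrows to Score: Score := -2Stress + 2Study - 2 no longer applies, and Score = -6.
Stress = |Sleep - Study|  [with Sleep=6, Study=4]  = 2
Grade = -Score + Sleep + Stress  [with Score=-6, Sleep=6, Stress=2]  = 14
Without intervention: Stress = |Sleep - Study|  [with Sleep=6, Study=4]  = 2; Score = -2Stress + 2Study - 2  [with Stress=2, Study=4]  = 2; Grade = -Score + Sleep + Stress  [with Score=2, Sleep=6, Stress=2]  = 6.
Change = 14 − 6 = 8.

8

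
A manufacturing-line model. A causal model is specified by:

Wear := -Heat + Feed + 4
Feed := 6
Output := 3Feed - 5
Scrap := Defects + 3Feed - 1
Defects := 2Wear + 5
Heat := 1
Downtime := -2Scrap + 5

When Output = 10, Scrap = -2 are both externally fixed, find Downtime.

Setting Output = 10, Scrap = -2 by intervention discards those variables' equations.
Downtime = -2Scrap + 5  [with Scrap=-2]  = 9

9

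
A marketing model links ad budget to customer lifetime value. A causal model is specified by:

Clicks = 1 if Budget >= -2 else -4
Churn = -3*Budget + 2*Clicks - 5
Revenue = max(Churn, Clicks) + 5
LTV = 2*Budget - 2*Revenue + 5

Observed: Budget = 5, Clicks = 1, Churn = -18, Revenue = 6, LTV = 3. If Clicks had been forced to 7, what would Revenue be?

Under do(Clicks=7), the mechanism Clicks = 1 if Budget >= -2 else -4 is discarded; Clicks is fixed at 7.
Churn = -3*Budget + 2*Clicks - 5  [with Budget=5, Clicks=7]  = -6
Revenue = max(Churn, Clicks) + 5  [with Churn=-6, Clicks=7]  = 12

12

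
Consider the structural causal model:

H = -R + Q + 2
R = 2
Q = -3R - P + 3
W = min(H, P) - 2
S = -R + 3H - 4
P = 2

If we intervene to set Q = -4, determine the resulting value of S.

-18

do(Q=-4) replaces the equation Q = -3R - P + 3 with the constant Q = -4.
H = -R + Q + 2  [with R=2, Q=-4]  = -4
S = -R + 3H - 4  [with R=2, H=-4]  = -18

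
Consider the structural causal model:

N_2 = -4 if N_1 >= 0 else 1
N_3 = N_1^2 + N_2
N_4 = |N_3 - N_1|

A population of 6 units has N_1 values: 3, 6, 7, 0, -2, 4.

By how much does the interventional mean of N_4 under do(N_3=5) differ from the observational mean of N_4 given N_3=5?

do(N_3=5) breaks N_3's dependence on N_1. With N_3=5 fixed, N_4 across the units is 2, 1, 2, 5, 7, 1, mean 3.
Observing N_3=5 restricts to units where N_3's equation naturally yields 5: N_1 ∈ {3, -2}. In that subpopulation N_4 = 2, 7, mean 4.5.
Difference = 3 − 4.5 = -1.5.

-1.5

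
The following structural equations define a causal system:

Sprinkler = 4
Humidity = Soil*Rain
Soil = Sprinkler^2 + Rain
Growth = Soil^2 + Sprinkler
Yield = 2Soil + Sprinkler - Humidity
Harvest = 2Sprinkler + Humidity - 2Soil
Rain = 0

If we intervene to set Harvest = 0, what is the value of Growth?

Under do(Harvest=0), the mechanism Harvest = 2Sprinkler + Humidity - 2Soil is discarded; Harvest is fixed at 0.
Since Growth is not a descendant of the intervened variable, it is unaffected.
Soil = Sprinkler^2 + Rain  [with Sprinkler=4, Rain=0]  = 16
Growth = Soil^2 + Sprinkler  [with Soil=16, Sprinkler=4]  = 260

260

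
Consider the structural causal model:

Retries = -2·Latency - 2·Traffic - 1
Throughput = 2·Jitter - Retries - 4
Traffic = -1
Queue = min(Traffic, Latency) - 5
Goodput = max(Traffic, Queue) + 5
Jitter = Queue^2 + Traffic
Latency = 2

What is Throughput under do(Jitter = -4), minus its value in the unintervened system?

-78

The intervention breaks the incoming arrows to Jitter: Jitter = Queue^2 + Traffic no longer applies, and Jitter = -4.
Retries = -2·Latency - 2·Traffic - 1  [with Latency=2, Traffic=-1]  = -3
Throughput = 2·Jitter - Retries - 4  [with Jitter=-4, Retries=-3]  = -9
Without intervention: Queue = min(Traffic, Latency) - 5  [with Traffic=-1, Latency=2]  = -6; Retries = -2·Latency - 2·Traffic - 1  [with Latency=2, Traffic=-1]  = -3; Jitter = Queue^2 + Traffic  [with Queue=-6, Traffic=-1]  = 35; Throughput = 2·Jitter - Retries - 4  [with Jitter=35, Retries=-3]  = 69.
Change = -9 − 69 = -78.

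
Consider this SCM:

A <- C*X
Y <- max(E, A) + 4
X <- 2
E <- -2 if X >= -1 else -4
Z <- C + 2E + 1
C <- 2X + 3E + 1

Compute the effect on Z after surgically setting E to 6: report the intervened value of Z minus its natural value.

Under do(E=6), the mechanism E <- -2 if X >= -1 else -4 is discarded; E is fixed at 6.
C = 2X + 3E + 1  [with X=2, E=6]  = 23
Z = C + 2E + 1  [with C=23, E=6]  = 36
Without intervention: E = -2 if X >= -1 else -4  [with X=2]  = -2; C = 2X + 3E + 1  [with X=2, E=-2]  = -1; Z = C + 2E + 1  [with C=-1, E=-2]  = -4.
Change = 36 − (-4) = 40.

40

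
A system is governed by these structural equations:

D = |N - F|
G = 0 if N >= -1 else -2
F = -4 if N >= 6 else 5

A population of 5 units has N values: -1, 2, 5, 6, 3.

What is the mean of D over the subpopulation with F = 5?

2.75

Observing F=5 restricts to units where F's equation naturally yields 5: N ∈ {-1, 2, 5, 3}. In that subpopulation D = 6, 3, 0, 2, mean 2.75.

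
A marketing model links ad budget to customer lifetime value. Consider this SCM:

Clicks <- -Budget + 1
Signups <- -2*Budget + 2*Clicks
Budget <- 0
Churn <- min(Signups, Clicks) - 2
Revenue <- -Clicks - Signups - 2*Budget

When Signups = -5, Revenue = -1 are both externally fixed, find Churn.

The joint intervention fixes Signups = -5, Revenue = -1, removing each variable's own equation.
Clicks = -Budget + 1  [with Budget=0]  = 1
Churn = min(Signups, Clicks) - 2  [with Signups=-5, Clicks=1]  = -7

-7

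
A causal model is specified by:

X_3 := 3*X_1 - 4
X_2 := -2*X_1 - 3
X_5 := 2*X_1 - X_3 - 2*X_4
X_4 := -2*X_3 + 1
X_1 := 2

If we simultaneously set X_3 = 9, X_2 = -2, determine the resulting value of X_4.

The joint intervention fixes X_3 = 9, X_2 = -2, removing each variable's own equation.
X_4 = -2*X_3 + 1  [with X_3=9]  = -17

-17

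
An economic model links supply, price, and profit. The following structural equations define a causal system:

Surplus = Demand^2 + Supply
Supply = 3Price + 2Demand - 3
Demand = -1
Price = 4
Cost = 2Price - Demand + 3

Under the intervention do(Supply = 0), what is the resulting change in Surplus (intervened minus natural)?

do(Supply=0) replaces the equation Supply = 3Price + 2Demand - 3 with the constant Supply = 0.
Surplus = Demand^2 + Supply  [with Demand=-1, Supply=0]  = 1
Without intervention: Supply = 3Price + 2Demand - 3  [with Price=4, Demand=-1]  = 7; Surplus = Demand^2 + Supply  [with Demand=-1, Supply=7]  = 8.
Change = 1 − 8 = -7.

-7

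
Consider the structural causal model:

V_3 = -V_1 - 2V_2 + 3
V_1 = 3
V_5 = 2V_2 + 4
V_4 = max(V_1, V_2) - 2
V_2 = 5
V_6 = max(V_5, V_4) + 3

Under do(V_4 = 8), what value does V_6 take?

Under do(V_4=8), the mechanism V_4 = max(V_1, V_2) - 2 is discarded; V_4 is fixed at 8.
V_5 = 2V_2 + 4  [with V_2=5]  = 14
V_6 = max(V_5, V_4) + 3  [with V_5=14, V_4=8]  = 17

17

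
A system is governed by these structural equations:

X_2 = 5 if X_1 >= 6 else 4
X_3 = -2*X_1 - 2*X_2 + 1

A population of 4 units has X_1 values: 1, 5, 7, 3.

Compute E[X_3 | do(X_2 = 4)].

Every unit gets X_2=4 under the intervention. X_3 values become -9, -17, -21, -13; E[X_3|do(X_2=4)] = -15.

-15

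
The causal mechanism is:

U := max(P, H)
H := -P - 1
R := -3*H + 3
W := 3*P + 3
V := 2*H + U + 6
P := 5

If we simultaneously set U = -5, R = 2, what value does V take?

Setting U = -5, R = 2 by intervention discards those variables' equations.
H = -P - 1  [with P=5]  = -6
V = 2*H + U + 6  [with H=-6, U=-5]  = -11

-11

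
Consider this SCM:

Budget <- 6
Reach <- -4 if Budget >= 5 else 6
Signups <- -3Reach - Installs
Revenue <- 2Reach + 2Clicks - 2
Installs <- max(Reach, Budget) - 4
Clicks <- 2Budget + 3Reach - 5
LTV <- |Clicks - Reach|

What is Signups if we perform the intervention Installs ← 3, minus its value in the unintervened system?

Intervening sets Installs = 3 and removes its equation (Installs <- max(Reach, Budget) - 4).
Reach = -4 if Budget >= 5 else 6  [with Budget=6]  = -4
Signups = -3Reach - Installs  [with Reach=-4, Installs=3]  = 9
Without intervention: Reach = -4 if Budget >= 5 else 6  [with Budget=6]  = -4; Installs = max(Reach, Budget) - 4  [with Reach=-4, Budget=6]  = 2; Signups = -3Reach - Installs  [with Reach=-4, Installs=2]  = 10.
Change = 9 − 10 = -1.

-1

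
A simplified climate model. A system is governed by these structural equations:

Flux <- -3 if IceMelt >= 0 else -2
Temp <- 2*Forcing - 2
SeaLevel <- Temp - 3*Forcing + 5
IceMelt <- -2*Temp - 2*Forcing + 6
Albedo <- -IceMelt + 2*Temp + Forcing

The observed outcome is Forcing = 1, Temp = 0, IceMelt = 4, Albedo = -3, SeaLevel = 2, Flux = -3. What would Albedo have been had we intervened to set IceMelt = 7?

The intervention breaks the incoming arrows to IceMelt: IceMelt <- -2*Temp - 2*Forcing + 6 no longer applies, and IceMelt = 7.
Temp = 2*Forcing - 2  [with Forcing=1]  = 0
Albedo = -IceMelt + 2*Temp + Forcing  [with IceMelt=7, Temp=0, Forcing=1]  = -6

-6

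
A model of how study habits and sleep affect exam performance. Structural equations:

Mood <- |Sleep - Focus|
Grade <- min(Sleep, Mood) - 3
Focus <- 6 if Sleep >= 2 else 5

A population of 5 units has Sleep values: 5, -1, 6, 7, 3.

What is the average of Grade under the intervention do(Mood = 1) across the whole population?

-2.4

Every unit gets Mood=1 under the intervention. Grade values become -2, -4, -2, -2, -2; E[Grade|do(Mood=1)] = -2.4.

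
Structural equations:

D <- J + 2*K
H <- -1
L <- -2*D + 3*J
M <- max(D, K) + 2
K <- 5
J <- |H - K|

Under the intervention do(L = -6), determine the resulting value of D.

do(L=-6) replaces the equation L <- -2*D + 3*J with the constant L = -6.
No directed path runs from L to D, so D keeps its natural value.
J = |H - K|  [with H=-1, K=5]  = 6
D = J + 2*K  [with J=6, K=5]  = 16

16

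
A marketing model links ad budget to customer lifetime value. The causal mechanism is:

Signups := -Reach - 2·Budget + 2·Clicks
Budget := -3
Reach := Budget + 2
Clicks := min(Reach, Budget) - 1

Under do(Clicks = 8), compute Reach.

Under do(Clicks=8), the mechanism Clicks := min(Reach, Budget) - 1 is discarded; Clicks is fixed at 8.
Since Reach is not a descendant of the intervened variable, it is unaffected.
Reach = Budget + 2  [with Budget=-3]  = -1

-1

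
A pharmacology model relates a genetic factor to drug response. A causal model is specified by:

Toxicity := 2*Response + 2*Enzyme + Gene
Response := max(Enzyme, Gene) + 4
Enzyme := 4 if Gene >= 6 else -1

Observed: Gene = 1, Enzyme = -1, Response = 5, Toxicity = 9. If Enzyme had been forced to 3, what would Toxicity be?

Under do(Enzyme=3), the mechanism Enzyme := 4 if Gene >= 6 else -1 is discarded; Enzyme is fixed at 3.
Response = max(Enzyme, Gene) + 4  [with Enzyme=3, Gene=1]  = 7
Toxicity = 2*Response + 2*Enzyme + Gene  [with Response=7, Enzyme=3, Gene=1]  = 21

21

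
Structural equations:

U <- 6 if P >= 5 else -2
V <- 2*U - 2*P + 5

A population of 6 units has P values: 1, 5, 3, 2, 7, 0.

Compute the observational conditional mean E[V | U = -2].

-2

Observing U=-2 restricts to units where U's equation naturally yields -2: P ∈ {1, 3, 2, 0}. In that subpopulation V = -1, -5, -3, 1, mean -2.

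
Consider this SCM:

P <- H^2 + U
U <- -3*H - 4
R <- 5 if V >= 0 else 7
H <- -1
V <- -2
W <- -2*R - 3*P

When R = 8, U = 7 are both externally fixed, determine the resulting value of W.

The joint intervention fixes R = 8, U = 7, removing each variable's own equation.
P = H^2 + U  [with H=-1, U=7]  = 8
W = -2*R - 3*P  [with R=8, P=8]  = -40

-40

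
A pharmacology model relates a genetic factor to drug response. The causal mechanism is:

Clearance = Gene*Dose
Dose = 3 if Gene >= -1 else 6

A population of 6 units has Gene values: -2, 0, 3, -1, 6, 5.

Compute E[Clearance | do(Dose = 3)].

5.5

The intervention sets Dose=3 in all 6 units regardless of Gene. Recomputing Clearance per unit gives -6, 0, 9, -3, 18, 15; average 5.5.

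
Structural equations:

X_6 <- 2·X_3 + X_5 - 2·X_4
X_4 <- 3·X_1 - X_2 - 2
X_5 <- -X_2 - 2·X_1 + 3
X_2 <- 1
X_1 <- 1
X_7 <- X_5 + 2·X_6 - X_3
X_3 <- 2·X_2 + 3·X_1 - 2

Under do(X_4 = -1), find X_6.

8

Under do(X_4=-1), the mechanism X_4 <- 3·X_1 - X_2 - 2 is discarded; X_4 is fixed at -1.
X_3 = 2·X_2 + 3·X_1 - 2  [with X_2=1, X_1=1]  = 3
X_5 = -X_2 - 2·X_1 + 3  [with X_2=1, X_1=1]  = 0
X_6 = 2·X_3 + X_5 - 2·X_4  [with X_3=3, X_5=0, X_4=-1]  = 8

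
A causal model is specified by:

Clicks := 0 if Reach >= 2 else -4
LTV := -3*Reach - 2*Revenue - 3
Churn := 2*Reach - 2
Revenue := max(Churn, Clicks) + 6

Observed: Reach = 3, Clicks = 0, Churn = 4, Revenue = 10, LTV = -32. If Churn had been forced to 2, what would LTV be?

do(Churn=2) replaces the equation Churn := 2*Reach - 2 with the constant Churn = 2.
Clicks = 0 if Reach >= 2 else -4  [with Reach=3]  = 0
Revenue = max(Churn, Clicks) + 6  [with Churn=2, Clicks=0]  = 8
LTV = -3*Reach - 2*Revenue - 3  [with Reach=3, Revenue=8]  = -28

-28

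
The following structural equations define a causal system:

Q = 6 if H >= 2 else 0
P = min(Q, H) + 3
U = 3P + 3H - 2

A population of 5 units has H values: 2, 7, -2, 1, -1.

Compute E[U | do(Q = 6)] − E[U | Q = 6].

do(Q=6) breaks Q's dependence on H. With Q=6 fixed, U across the units is 19, 46, -5, 13, 1, mean 14.8.
Observing Q=6 restricts to units where Q's equation naturally yields 6: H ∈ {2, 7}. In that subpopulation U = 19, 46, mean 32.5.
Difference = 14.8 − 32.5 = -17.7.

-17.7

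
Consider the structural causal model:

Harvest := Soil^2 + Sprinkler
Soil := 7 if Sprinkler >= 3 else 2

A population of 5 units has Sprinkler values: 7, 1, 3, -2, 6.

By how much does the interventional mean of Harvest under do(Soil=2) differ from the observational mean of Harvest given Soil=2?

The intervention sets Soil=2 in all 5 units regardless of Sprinkler. Recomputing Harvest per unit gives 11, 5, 7, 2, 10; average 7.
Conditioning on Soil=2 selects the 2 unit(s) with Sprinkler ∈ {1, -2}. Their Harvest values: 5, 2. Mean = 3.5.
Difference = 7 − 3.5 = 3.5.

3.5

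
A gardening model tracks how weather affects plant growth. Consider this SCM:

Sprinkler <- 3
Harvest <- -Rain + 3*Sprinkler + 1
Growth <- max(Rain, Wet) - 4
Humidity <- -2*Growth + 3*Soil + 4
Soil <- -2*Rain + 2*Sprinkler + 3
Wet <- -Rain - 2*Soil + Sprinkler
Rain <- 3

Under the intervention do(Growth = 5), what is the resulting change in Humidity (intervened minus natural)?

-12

The intervention breaks the incoming arrows to Growth: Growth <- max(Rain, Wet) - 4 no longer applies, and Growth = 5.
Soil = -2*Rain + 2*Sprinkler + 3  [with Rain=3, Sprinkler=3]  = 3
Humidity = -2*Growth + 3*Soil + 4  [with Growth=5, Soil=3]  = 3
Without intervention: Soil = -2*Rain + 2*Sprinkler + 3  [with Rain=3, Sprinkler=3]  = 3; Wet = -Rain - 2*Soil + Sprinkler  [with Rain=3, Soil=3, Sprinkler=3]  = -6; Growth = max(Rain, Wet) - 4  [with Rain=3, Wet=-6]  = -1; Humidity = -2*Growth + 3*Soil + 4  [with Growth=-1, Soil=3]  = 15.
Change = 3 − 15 = -12.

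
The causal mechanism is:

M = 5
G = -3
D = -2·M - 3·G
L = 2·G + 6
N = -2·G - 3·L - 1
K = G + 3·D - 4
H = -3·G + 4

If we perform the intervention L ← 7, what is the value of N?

-16

Intervening sets L = 7 and removes its equation (L = 2·G + 6).
N = -2·G - 3·L - 1  [with G=-3, L=7]  = -16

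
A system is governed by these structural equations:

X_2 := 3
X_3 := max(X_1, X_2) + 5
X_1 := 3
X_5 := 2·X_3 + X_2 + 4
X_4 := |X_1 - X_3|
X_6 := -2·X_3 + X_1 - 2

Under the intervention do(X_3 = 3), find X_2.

Under do(X_3=3), the mechanism X_3 := max(X_1, X_2) + 5 is discarded; X_3 is fixed at 3.
Since X_2 is not a descendant of the intervened variable, it is unaffected.

3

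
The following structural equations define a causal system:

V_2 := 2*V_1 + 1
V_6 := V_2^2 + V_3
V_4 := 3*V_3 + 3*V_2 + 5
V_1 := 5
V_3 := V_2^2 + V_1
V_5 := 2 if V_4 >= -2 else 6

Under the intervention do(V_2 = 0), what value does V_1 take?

Under do(V_2=0), the mechanism V_2 := 2*V_1 + 1 is discarded; V_2 is fixed at 0.
V_1 is not downstream of the intervention, so its value is determined by the original equations.

5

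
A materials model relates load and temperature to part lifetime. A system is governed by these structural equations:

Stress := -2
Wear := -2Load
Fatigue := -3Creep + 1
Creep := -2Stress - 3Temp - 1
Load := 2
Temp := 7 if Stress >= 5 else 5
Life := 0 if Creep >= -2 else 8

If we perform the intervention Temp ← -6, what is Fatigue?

The intervention breaks the incoming arrows to Temp: Temp := 7 if Stress >= 5 else 5 no longer applies, and Temp = -6.
Creep = -2Stress - 3Temp - 1  [with Stress=-2, Temp=-6]  = 21
Fatigue = -3Creep + 1  [with Creep=21]  = -62

-62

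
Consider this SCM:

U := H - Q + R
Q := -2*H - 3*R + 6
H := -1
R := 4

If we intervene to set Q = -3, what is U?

The intervention breaks the incoming arrows to Q: Q := -2*H - 3*R + 6 no longer applies, and Q = -3.
U = H - Q + R  [with H=-1, Q=-3, R=4]  = 6

6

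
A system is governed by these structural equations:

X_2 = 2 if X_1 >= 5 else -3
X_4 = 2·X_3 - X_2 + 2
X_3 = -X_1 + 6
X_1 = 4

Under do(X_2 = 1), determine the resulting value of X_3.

The intervention breaks the incoming arrows to X_2: X_2 = 2 if X_1 >= 5 else -3 no longer applies, and X_2 = 1.
Since X_3 is not a descendant of the intervened variable, it is unaffected.
X_3 = -X_1 + 6  [with X_1=4]  = 2

2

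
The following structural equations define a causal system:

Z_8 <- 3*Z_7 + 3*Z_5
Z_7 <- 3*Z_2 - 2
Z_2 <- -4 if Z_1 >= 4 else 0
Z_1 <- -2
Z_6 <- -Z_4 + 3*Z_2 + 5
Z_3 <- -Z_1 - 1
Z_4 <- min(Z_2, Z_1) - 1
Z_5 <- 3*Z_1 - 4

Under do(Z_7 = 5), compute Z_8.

do(Z_7=5) replaces the equation Z_7 <- 3*Z_2 - 2 with the constant Z_7 = 5.
Z_5 = 3*Z_1 - 4  [with Z_1=-2]  = -10
Z_8 = 3*Z_7 + 3*Z_5  [with Z_7=5, Z_5=-10]  = -15

-15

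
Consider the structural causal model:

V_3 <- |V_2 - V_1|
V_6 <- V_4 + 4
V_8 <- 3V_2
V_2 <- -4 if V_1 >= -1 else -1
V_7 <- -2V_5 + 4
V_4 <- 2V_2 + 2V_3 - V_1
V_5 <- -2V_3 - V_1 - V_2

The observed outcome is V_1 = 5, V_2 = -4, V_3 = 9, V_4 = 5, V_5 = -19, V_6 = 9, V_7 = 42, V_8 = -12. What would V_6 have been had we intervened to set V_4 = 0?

Under do(V_4=0), the mechanism V_4 <- 2V_2 + 2V_3 - V_1 is discarded; V_4 is fixed at 0.
V_6 = V_4 + 4  [with V_4=0]  = 4

4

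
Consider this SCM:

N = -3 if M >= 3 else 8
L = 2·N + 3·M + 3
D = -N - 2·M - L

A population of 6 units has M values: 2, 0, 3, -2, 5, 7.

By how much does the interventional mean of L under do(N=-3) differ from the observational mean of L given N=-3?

-7.5

The intervention sets N=-3 in all 6 units regardless of M. Recomputing L per unit gives 3, -3, 6, -9, 12, 18; average 4.5.
Observing N=-3 restricts to units where N's equation naturally yields -3: M ∈ {3, 5, 7}. In that subpopulation L = 6, 12, 18, mean 12.
Difference = 4.5 − 12 = -7.5.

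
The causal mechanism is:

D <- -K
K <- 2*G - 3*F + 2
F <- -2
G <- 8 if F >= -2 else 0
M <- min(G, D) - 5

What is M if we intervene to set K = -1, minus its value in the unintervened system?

25

do(K=-1) replaces the equation K <- 2*G - 3*F + 2 with the constant K = -1.
G = 8 if F >= -2 else 0  [with F=-2]  = 8
D = -K  [with K=-1]  = 1
M = min(G, D) - 5  [with G=8, D=1]  = -4
Without intervention: G = 8 if F >= -2 else 0  [with F=-2]  = 8; K = 2*G - 3*F + 2  [with G=8, F=-2]  = 24; D = -K  [with K=24]  = -24; M = min(G, D) - 5  [with G=8, D=-24]  = -29.
Change = -4 − (-29) = 25.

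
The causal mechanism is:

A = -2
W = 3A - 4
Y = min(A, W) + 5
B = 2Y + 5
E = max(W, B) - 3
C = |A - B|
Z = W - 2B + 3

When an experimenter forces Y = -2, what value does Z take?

-9

The intervention breaks the incoming arrows to Y: Y = min(A, W) + 5 no longer applies, and Y = -2.
W = 3A - 4  [with A=-2]  = -10
B = 2Y + 5  [with Y=-2]  = 1
Z = W - 2B + 3  [with W=-10, B=1]  = -9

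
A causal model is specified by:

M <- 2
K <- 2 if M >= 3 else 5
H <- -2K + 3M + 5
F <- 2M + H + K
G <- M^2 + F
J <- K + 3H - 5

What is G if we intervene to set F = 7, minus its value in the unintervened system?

Intervening sets F = 7 and removes its equation (F <- 2M + H + K).
G = M^2 + F  [with M=2, F=7]  = 11
Without intervention: K = 2 if M >= 3 else 5  [with M=2]  = 5; H = -2K + 3M + 5  [with K=5, M=2]  = 1; F = 2M + H + K  [with M=2, H=1, K=5]  = 10; G = M^2 + F  [with M=2, F=10]  = 14.
Change = 11 − 14 = -3.

-3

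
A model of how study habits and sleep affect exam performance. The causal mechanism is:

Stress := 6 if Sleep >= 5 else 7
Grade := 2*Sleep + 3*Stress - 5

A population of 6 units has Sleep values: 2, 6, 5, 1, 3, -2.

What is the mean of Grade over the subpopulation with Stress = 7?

Observing Stress=7 restricts to units where Stress's equation naturally yields 7: Sleep ∈ {2, 1, 3, -2}. In that subpopulation Grade = 20, 18, 22, 12, mean 18.

18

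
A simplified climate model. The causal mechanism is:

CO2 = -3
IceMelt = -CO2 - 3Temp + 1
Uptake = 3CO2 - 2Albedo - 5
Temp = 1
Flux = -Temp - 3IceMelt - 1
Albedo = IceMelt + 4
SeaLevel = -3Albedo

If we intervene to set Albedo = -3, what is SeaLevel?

9

Intervening sets Albedo = -3 and removes its equation (Albedo = IceMelt + 4).
SeaLevel = -3Albedo  [with Albedo=-3]  = 9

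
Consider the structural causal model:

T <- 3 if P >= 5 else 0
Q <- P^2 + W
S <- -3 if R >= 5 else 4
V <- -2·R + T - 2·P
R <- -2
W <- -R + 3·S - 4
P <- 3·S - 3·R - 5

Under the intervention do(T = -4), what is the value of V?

Under do(T=-4), the mechanism T <- 3 if P >= 5 else 0 is discarded; T is fixed at -4.
S = -3 if R >= 5 else 4  [with R=-2]  = 4
P = 3·S - 3·R - 5  [with S=4, R=-2]  = 13
V = -2·R + T - 2·P  [with R=-2, T=-4, P=13]  = -26

-26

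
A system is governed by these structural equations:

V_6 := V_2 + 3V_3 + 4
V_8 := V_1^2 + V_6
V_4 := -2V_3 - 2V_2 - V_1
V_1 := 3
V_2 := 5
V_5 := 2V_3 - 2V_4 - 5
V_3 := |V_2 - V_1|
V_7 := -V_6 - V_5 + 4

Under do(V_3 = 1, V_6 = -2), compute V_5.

The joint intervention fixes V_3 = 1, V_6 = -2, removing each variable's own equation.
V_4 = -2V_3 - 2V_2 - V_1  [with V_3=1, V_2=5, V_1=3]  = -15
V_5 = 2V_3 - 2V_4 - 5  [with V_3=1, V_4=-15]  = 27

27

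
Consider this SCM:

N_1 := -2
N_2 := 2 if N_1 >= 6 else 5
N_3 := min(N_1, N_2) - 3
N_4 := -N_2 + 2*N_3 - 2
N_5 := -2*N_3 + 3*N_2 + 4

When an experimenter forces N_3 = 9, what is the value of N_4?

The intervention breaks the incoming arrows to N_3: N_3 := min(N_1, N_2) - 3 no longer applies, and N_3 = 9.
N_2 = 2 if N_1 >= 6 else 5  [with N_1=-2]  = 5
N_4 = -N_2 + 2*N_3 - 2  [with N_2=5, N_3=9]  = 11

11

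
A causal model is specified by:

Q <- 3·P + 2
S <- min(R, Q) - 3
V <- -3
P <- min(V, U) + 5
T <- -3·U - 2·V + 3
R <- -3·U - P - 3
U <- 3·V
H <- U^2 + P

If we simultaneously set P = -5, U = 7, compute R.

-19

The joint intervention fixes P = -5, U = 7, removing each variable's own equation.
R = -3·U - P - 3  [with U=7, P=-5]  = -19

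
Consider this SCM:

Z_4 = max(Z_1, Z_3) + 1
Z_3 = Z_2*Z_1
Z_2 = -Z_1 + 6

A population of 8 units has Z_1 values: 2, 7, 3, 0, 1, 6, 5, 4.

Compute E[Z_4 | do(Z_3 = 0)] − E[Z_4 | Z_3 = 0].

Under do(Z_3=0), Z_3's equation is replaced by Z_3=0 for every unit. Per-unit Z_4: 3, 8, 4, 1, 2, 7, 6, 5. Mean = 4.5.
Observing Z_3=0 restricts to units where Z_3's equation naturally yields 0: Z_1 ∈ {0, 6}. In that subpopulation Z_4 = 1, 7, mean 4.
Difference = 4.5 − 4 = 0.5.

0.5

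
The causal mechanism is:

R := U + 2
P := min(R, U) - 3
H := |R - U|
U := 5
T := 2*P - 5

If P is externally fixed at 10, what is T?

15

The intervention breaks the incoming arrows to P: P := min(R, U) - 3 no longer applies, and P = 10.
T = 2*P - 5  [with P=10]  = 15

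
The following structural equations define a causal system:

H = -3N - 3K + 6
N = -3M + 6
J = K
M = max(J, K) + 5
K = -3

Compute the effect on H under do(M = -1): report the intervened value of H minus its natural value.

do(M=-1) replaces the equation M = max(J, K) + 5 with the constant M = -1.
N = -3M + 6  [with M=-1]  = 9
H = -3N - 3K + 6  [with N=9, K=-3]  = -12
Without intervention: J = K  [with K=-3]  = -3; M = max(J, K) + 5  [with J=-3, K=-3]  = 2; N = -3M + 6  [with M=2]  = 0; H = -3N - 3K + 6  [with N=0, K=-3]  = 15.
Change = -12 − 15 = -27.

-27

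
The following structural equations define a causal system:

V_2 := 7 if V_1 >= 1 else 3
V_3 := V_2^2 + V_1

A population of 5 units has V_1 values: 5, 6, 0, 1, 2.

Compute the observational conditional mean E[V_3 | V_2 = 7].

52.5

Conditioning on V_2=7 selects the 4 unit(s) with V_1 ∈ {5, 6, 1, 2}. Their V_3 values: 54, 55, 50, 51. Mean = 52.5.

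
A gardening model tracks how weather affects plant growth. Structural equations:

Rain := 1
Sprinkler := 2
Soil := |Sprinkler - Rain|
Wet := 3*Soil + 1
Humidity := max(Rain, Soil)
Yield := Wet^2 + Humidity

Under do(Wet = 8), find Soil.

1

Under do(Wet=8), the mechanism Wet := 3*Soil + 1 is discarded; Wet is fixed at 8.
Since Soil is not a descendant of the intervened variable, it is unaffected.
Soil = |Sprinkler - Rain|  [with Sprinkler=2, Rain=1]  = 1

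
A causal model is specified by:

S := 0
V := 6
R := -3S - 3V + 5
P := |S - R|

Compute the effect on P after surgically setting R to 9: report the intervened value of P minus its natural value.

-4

The intervention breaks the incoming arrows to R: R := -3S - 3V + 5 no longer applies, and R = 9.
P = |S - R|  [with S=0, R=9]  = 9
Without intervention: R = -3S - 3V + 5  [with S=0, V=6]  = -13; P = |S - R|  [with S=0, R=-13]  = 13.
Change = 9 − 13 = -4.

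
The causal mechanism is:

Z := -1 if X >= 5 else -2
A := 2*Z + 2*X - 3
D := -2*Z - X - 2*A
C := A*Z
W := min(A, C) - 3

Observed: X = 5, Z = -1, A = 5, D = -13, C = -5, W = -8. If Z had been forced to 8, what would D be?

Under do(Z=8), the mechanism Z := -1 if X >= 5 else -2 is discarded; Z is fixed at 8.
A = 2*Z + 2*X - 3  [with Z=8, X=5]  = 23
D = -2*Z - X - 2*A  [with Z=8, X=5, A=23]  = -67

-67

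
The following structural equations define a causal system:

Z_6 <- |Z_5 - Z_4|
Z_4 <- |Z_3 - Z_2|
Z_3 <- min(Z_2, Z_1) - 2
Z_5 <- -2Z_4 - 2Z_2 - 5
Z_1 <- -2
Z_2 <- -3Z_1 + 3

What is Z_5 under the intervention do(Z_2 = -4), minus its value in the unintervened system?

do(Z_2=-4) replaces the equation Z_2 <- -3Z_1 + 3 with the constant Z_2 = -4.
Z_3 = min(Z_2, Z_1) - 2  [with Z_2=-4, Z_1=-2]  = -6
Z_4 = |Z_3 - Z_2|  [with Z_3=-6, Z_2=-4]  = 2
Z_5 = -2Z_4 - 2Z_2 - 5  [with Z_4=2, Z_2=-4]  = -1
Without intervention: Z_2 = -3Z_1 + 3  [with Z_1=-2]  = 9; Z_3 = min(Z_2, Z_1) - 2  [with Z_2=9, Z_1=-2]  = -4; Z_4 = |Z_3 - Z_2|  [with Z_3=-4, Z_2=9]  = 13; Z_5 = -2Z_4 - 2Z_2 - 5  [with Z_4=13, Z_2=9]  = -49.
Change = -1 − (-49) = 48.

48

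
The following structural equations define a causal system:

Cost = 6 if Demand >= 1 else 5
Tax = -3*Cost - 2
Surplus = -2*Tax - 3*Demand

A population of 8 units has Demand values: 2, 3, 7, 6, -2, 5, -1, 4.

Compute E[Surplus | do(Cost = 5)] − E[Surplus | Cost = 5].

do(Cost=5) breaks Cost's dependence on Demand. With Cost=5 fixed, Surplus across the units is 28, 25, 13, 16, 40, 19, 37, 22, mean 25.
E[Surplus|Cost=5] averages over only the 2 units with Cost=5 (Demand = -2, -1): Surplus = 40, 37, mean 38.5.
Difference = 25 − 38.5 = -13.5.

-13.5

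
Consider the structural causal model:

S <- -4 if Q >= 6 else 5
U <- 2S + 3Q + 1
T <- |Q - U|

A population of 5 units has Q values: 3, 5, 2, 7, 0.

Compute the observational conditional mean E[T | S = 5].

Conditioning on S=5 selects the 4 unit(s) with Q ∈ {3, 5, 2, 0}. Their T values: 17, 21, 15, 11. Mean = 16.

16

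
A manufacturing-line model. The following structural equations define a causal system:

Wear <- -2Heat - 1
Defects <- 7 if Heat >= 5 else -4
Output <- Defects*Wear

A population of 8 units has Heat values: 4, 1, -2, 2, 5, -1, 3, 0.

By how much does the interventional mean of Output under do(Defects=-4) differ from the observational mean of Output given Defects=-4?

Under do(Defects=-4), Defects's equation is replaced by Defects=-4 for every unit. Per-unit Output: 36, 12, -12, 20, 44, -4, 28, 4. Mean = 16.
E[Output|Defects=-4] averages over only the 7 units with Defects=-4 (Heat = 4, 1, -2, 2, -1, 3, 0): Output = 36, 12, -12, 20, -4, 28, 4, mean 12.
Difference = 16 − 12 = 4.

4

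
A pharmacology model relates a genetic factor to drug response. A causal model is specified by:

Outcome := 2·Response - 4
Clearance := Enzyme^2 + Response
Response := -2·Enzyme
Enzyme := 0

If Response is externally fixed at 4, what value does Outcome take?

4

Under do(Response=4), the mechanism Response := -2·Enzyme is discarded; Response is fixed at 4.
Outcome = 2·Response - 4  [with Response=4]  = 4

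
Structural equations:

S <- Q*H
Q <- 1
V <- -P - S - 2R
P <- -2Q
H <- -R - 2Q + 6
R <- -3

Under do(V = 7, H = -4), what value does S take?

Setting V = 7, H = -4 by intervention discards those variables' equations.
S = Q*H  [with Q=1, H=-4]  = -4

-4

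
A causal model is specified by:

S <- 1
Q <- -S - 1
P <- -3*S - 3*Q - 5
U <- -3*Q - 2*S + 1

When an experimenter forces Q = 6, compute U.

-19

Under do(Q=6), the mechanism Q <- -S - 1 is discarded; Q is fixed at 6.
U = -3*Q - 2*S + 1  [with Q=6, S=1]  = -19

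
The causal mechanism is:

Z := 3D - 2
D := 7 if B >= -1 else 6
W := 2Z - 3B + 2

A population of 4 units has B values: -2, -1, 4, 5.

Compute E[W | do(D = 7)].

35.5

The intervention sets D=7 in all 4 units regardless of B. Recomputing W per unit gives 46, 43, 28, 25; average 35.5.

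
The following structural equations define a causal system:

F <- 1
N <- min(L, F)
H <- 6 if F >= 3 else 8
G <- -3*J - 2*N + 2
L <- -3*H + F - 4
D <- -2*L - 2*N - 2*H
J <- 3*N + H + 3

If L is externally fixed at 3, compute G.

-42

The intervention breaks the incoming arrows to L: L <- -3*H + F - 4 no longer applies, and L = 3.
H = 6 if F >= 3 else 8  [with F=1]  = 8
N = min(L, F)  [with L=3, F=1]  = 1
J = 3*N + H + 3  [with N=1, H=8]  = 14
G = -3*J - 2*N + 2  [with J=14, N=1]  = -42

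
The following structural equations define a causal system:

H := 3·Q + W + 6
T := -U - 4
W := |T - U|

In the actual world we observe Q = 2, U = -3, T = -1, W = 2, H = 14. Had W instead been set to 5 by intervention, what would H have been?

17

Intervening sets W = 5 and removes its equation (W := |T - U|).
H = 3·Q + W + 6  [with Q=2, W=5]  = 17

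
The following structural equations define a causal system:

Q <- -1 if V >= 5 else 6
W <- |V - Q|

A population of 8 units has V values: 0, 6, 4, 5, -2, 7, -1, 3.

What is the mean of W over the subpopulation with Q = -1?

7

E[W|Q=-1] averages over only the 3 units with Q=-1 (V = 6, 5, 7): W = 7, 6, 8, mean 7.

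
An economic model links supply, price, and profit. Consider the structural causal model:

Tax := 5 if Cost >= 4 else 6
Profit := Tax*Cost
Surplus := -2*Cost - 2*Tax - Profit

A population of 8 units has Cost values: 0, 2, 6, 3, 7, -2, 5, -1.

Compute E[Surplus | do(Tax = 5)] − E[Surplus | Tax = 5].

24.5

do(Tax=5) breaks Tax's dependence on Cost. With Tax=5 fixed, Surplus across the units is -10, -24, -52, -31, -59, 4, -45, -3, mean -27.5.
Observing Tax=5 restricts to units where Tax's equation naturally yields 5: Cost ∈ {6, 7, 5}. In that subpopulation Surplus = -52, -59, -45, mean -52.
Difference = -27.5 − (-52) = 24.5.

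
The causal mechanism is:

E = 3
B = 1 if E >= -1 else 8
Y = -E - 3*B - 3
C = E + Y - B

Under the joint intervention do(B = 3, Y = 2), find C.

Setting B = 3, Y = 2 by intervention discards those variables' equations.
C = E + Y - B  [with E=3, Y=2, B=3]  = 2

2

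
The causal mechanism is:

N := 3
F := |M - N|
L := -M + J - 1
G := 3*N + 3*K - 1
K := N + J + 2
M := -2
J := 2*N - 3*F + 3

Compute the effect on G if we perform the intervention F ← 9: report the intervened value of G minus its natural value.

-36

The intervention breaks the incoming arrows to F: F := |M - N| no longer applies, and F = 9.
J = 2*N - 3*F + 3  [with N=3, F=9]  = -18
K = N + J + 2  [with N=3, J=-18]  = -13
G = 3*N + 3*K - 1  [with N=3, K=-13]  = -31
Without intervention: F = |M - N|  [with M=-2, N=3]  = 5; J = 2*N - 3*F + 3  [with N=3, F=5]  = -6; K = N + J + 2  [with N=3, J=-6]  = -1; G = 3*N + 3*K - 1  [with N=3, K=-1]  = 5.
Change = -31 − 5 = -36.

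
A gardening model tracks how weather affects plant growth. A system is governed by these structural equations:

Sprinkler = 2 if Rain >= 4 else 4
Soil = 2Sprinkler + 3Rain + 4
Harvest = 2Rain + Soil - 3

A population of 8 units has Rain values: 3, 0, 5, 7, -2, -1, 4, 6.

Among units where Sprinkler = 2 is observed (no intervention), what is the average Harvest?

Conditioning on Sprinkler=2 selects the 4 unit(s) with Rain ∈ {5, 7, 4, 6}. Their Harvest values: 30, 40, 25, 35. Mean = 32.5.

32.5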